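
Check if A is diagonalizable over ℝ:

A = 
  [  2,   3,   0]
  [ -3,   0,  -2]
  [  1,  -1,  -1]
No

Characteristic polynomial: det(λI - A) = λ³ - λ² + 5λ + 19
By the rational root theorem any rational root is an integer dividing 19; none of those is a root, so p(λ) has no rational roots and hence (being an irreducible cubic) no repeated roots.
Discriminant of the cubic: Δ = -11856
Δ < 0 ⇒ one real eigenvalue and a complex-conjugate pair: λ ≈ 1.425 + 2.871i, 1.425 - 2.871i, -1.85
Has complex eigenvalues (not diagonalizable over ℝ).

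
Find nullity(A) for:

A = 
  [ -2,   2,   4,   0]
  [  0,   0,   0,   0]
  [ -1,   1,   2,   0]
nullity(A) = 3

Row reduce:
R3 → R3 - (1/2)·R1
REF = 
  [ -2,   2,   4,   0]
  [  0,   0,   0,   0]
  [  0,   0,   0,   0]
Pivot columns: 1 → 1 pivot.
rank(A) = 1, so nullity(A) = 4 - 1 = 3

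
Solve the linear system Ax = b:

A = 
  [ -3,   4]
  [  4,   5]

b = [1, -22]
Row reduce the augmented matrix [A|b]:
R2 → R2 + (4/3)·R1
REF = 
  [   -3,     4,     1]
  [    0,  31/3, -62/3]

Back-substitution:
x₂ = (-62/3) / (31/3) = -2
x₁ = (1 - (4)(-2)) / (-3) = -3

x = [-3, -2]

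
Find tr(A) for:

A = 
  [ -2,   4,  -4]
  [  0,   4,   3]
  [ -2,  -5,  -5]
-3

tr(A) = -2 + 4 + -5 = -3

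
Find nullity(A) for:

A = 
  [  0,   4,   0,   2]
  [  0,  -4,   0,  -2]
nullity(A) = 3

Row reduce:
R2 → R2 + (1)·R1
REF = 
  [  0,   4,   0,   2]
  [  0,   0,   0,   0]
Pivot columns: 2 → 1 pivot.
rank(A) = 1, so nullity(A) = 4 - 1 = 3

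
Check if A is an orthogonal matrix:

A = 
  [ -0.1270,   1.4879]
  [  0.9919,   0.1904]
No

AᵀA = 
  [  1,  -0.0001]
  [ -0.0001,   2.2501]
≠ I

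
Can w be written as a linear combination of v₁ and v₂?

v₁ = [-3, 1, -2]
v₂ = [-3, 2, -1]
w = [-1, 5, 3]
No

Form the augmented matrix and row-reduce:
[v₁|v₂|w] = 
  [ -3,  -3,  -1]
  [  1,   2,   5]
  [ -2,  -1,   3]
R2 → R2 + (1/3)·R1
R3 → R3 - (2/3)·R1
R3 → R3 - (1)·R2
REF = 
  [  -3,   -3,   -1]
  [   0,    1, 14/3]
  [   0,    0,   -1]

Row 3 reads [0 0 | -1], i.e. 0 = -1, so the system is inconsistent and w ∉ span{v₁, v₂}.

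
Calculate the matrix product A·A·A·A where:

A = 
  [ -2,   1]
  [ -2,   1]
A² = A·A:
A²[1,1] = (-2)(-2) + (1)(-2) = 2
A²[1,2] = (-2)(1) + (1)(1) = -1
A²[2,1] = (-2)(-2) + (1)(-2) = 2
A²[2,2] = (-2)(1) + (1)(1) = -1
A² = 
  [  2,  -1]
  [  2,  -1]

A^3 = A^2·A:
A^3[1,1] = (2)(-2) + (-1)(-2) = -2
A^3[1,2] = (2)(1) + (-1)(1) = 1
A^3[2,1] = (2)(-2) + (-1)(-2) = -2
A^3[2,2] = (2)(1) + (-1)(1) = 1
A^3 = 
  [ -2,   1]
  [ -2,   1]

A^4 = A^3·A:
A^4[1,1] = (-2)(-2) + (1)(-2) = 2
A^4[1,2] = (-2)(1) + (1)(1) = -1
A^4[2,1] = (-2)(-2) + (1)(-2) = 2
A^4[2,2] = (-2)(1) + (1)(1) = -1
A^4 = 
  [  2,  -1]
  [  2,  -1]

Therefore
A^4 = 
  [  2,  -1]
  [  2,  -1]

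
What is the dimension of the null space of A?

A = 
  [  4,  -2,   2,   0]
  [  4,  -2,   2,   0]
nullity(A) = 3

Row reduce:
R2 → R2 - (1)·R1
REF = 
  [  4,  -2,   2,   0]
  [  0,   0,   0,   0]
Pivot columns: 1 → 1 pivot.
rank(A) = 1, so nullity(A) = 4 - 1 = 3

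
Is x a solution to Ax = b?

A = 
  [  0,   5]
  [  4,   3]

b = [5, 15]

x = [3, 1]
Yes

Ax = [5, 15] = b ✓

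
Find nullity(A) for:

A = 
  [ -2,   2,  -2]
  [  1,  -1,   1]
nullity(A) = 2

Row reduce:
R2 → R2 + (1/2)·R1
REF = 
  [ -2,   2,  -2]
  [  0,   0,   0]
Pivot columns: 1 → 1 pivot.
rank(A) = 1, so nullity(A) = 3 - 1 = 2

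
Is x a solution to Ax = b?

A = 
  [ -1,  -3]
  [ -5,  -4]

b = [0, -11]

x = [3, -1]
Yes

Ax = [0, -11] = b ✓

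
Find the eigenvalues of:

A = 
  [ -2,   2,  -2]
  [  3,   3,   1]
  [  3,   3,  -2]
Characteristic polynomial: det(λI - A) = λ³ + λ² - 11λ - 36
Testing integer divisors of the constant term: p(4) = 0, so (λ - 4) is a factor:
p(λ) = (λ - 4)(λ² + 5λ + 9)
λ² + 5λ + 9 = 0  ⇒  λ = (-5 ± √((5)² - 4·(9)))/2 = (-5 ± √(-11))/2
  = (-5 + i√11)/2,  (-5 - i√11)/2

λ = 4, (-5 + i√11)/2, (-5 - i√11)/2  (≈ 4, -2.5 + 1.658i, -2.5 - 1.658i)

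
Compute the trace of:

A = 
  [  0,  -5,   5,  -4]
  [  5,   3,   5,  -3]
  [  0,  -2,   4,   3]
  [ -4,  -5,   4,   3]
10

tr(A) = 0 + 3 + 4 + 3 = 10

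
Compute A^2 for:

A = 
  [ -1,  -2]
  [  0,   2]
A² = A·A:
A²[1,1] = (-1)(-1) + (-2)(0) = 1
A²[1,2] = (-1)(-2) + (-2)(2) = -2
A²[2,1] = (0)(-1) + (2)(0) = 0
A²[2,2] = (0)(-2) + (2)(2) = 4
A² = 
  [  1,  -2]
  [  0,   4]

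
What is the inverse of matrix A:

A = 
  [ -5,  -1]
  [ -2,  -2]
det(A) = (-5)(-2) - (-1)(-2) = 8
For a 2×2 matrix, A⁻¹ = (1/det(A)) · [[d, -b], [-c, a]]
    = (1/8) · [[-2, 1], [2, -5]]

A⁻¹ = 
  [-1/4,  1/8]
  [ 1/4, -5/8]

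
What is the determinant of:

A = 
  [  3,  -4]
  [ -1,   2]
2

For a 2×2 matrix, det = ad - bc = (3)(2) - (-4)(-1) = 2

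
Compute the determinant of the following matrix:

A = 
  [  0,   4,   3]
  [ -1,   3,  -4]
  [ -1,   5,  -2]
2

Cofactor expansion along row 1:
det(A) = (0)·((3)(-2) - (-4)(5)) - (4)·((-1)(-2) - (-4)(-1)) + (3)·((-1)(5) - (3)(-1))
  = (0)(14) - (4)(-2) + (3)(-2)
  = 2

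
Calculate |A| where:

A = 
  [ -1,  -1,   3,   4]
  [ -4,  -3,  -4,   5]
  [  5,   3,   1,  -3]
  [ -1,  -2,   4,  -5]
-245

Cofactor expansion along row 1: det(A) = a₁₁M₁₁ - a₁₂M₁₂ + a₁₃M₁₃ - a₁₄M₁₄

M₁₁ = det[[-3, -4, 5]; [3, 1, -3]; [-2, 4, -5]]
  = (-3)·((1)(-5) - (-3)(4)) - (-4)·((3)(-5) - (-3)(-2)) + (5)·((3)(4) - (1)(-2))
  = (-3)(7) - (-4)(-21) + (5)(14)
  = -35
M₁₂ = det[[-4, -4, 5]; [5, 1, -3]; [-1, 4, -5]]
  = (-4)·((1)(-5) - (-3)(4)) - (-4)·((5)(-5) - (-3)(-1)) + (5)·((5)(4) - (1)(-1))
  = (-4)(7) - (-4)(-28) + (5)(21)
  = -35
M₁₃ = det[[-4, -3, 5]; [5, 3, -3]; [-1, -2, -5]]
  = (-4)·((3)(-5) - (-3)(-2)) - (-3)·((5)(-5) - (-3)(-1)) + (5)·((5)(-2) - (3)(-1))
  = (-4)(-21) - (-3)(-28) + (5)(-7)
  = -35
M₁₄ = det[[-4, -3, -4]; [5, 3, 1]; [-1, -2, 4]]
  = (-4)·((3)(4) - (1)(-2)) - (-3)·((5)(4) - (1)(-1)) + (-4)·((5)(-2) - (3)(-1))
  = (-4)(14) - (-3)(21) + (-4)(-7)
  = 35

det(A) = (-1)(-35) - (-1)(-35) + (3)(-35) - (4)(35) = -245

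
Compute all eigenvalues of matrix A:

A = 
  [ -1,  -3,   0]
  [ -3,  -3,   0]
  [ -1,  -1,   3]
λ = 3, -2 + √10, -2 - √10  (≈ 3, 1.162, -5.162)

Characteristic polynomial: det(λI - A) = λ³ + λ² - 18λ + 18
Testing integer divisors of the constant term: p(3) = 0, so (λ - 3) is a factor:
p(λ) = (λ - 3)(λ² + 4λ - 6)
λ² + 4λ - 6 = 0  ⇒  λ = (-4 ± √((4)² - 4·(-6)))/2 = (-4 ± √(40))/2
  = -2 + √10,  -2 - √10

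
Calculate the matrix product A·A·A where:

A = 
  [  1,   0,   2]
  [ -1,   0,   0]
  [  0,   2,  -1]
A^3 = 
  [ -3,   0,   2]
  [ -1,  -4,   0]
  [  0,   2,  -5]

A² = A·A:
A²[1,1] = (1)(1) + (0)(-1) + (2)(0) = 1
A²[1,2] = (1)(0) + (0)(0) + (2)(2) = 4
A²[1,3] = (1)(2) + (0)(0) + (2)(-1) = 0
A²[2,1] = (-1)(1) + (0)(-1) + (0)(0) = -1
A²[2,2] = (-1)(0) + (0)(0) + (0)(2) = 0
A²[2,3] = (-1)(2) + (0)(0) + (0)(-1) = -2
A²[3,1] = (0)(1) + (2)(-1) + (-1)(0) = -2
A²[3,2] = (0)(0) + (2)(0) + (-1)(2) = -2
A²[3,3] = (0)(2) + (2)(0) + (-1)(-1) = 1
A² = 
  [  1,   4,   0]
  [ -1,   0,  -2]
  [ -2,  -2,   1]

A^3 = A^2·A:
A^3[1,1] = (1)(1) + (4)(-1) + (0)(0) = -3
A^3[1,2] = (1)(0) + (4)(0) + (0)(2) = 0
A^3[1,3] = (1)(2) + (4)(0) + (0)(-1) = 2
A^3[2,1] = (-1)(1) + (0)(-1) + (-2)(0) = -1
A^3[2,2] = (-1)(0) + (0)(0) + (-2)(2) = -4
A^3[2,3] = (-1)(2) + (0)(0) + (-2)(-1) = 0
A^3[3,1] = (-2)(1) + (-2)(-1) + (1)(0) = 0
A^3[3,2] = (-2)(0) + (-2)(0) + (1)(2) = 2
A^3[3,3] = (-2)(2) + (-2)(0) + (1)(-1) = -5
A^3 = 
  [ -3,   0,   2]
  [ -1,  -4,   0]
  [  0,   2,  -5]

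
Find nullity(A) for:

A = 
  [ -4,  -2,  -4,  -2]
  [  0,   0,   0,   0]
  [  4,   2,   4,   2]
nullity(A) = 3

Row reduce:
R3 → R3 + (1)·R1
REF = 
  [ -4,  -2,  -4,  -2]
  [  0,   0,   0,   0]
  [  0,   0,   0,   0]
Pivot columns: 1 → 1 pivot.
rank(A) = 1, so nullity(A) = 4 - 1 = 3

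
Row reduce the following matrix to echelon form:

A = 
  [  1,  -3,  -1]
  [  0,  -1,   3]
Row operations:
No row operations needed (already in echelon form).

Resulting echelon form:
REF = 
  [  1,  -3,  -1]
  [  0,  -1,   3]

Rank = 2 (number of non-zero pivot rows).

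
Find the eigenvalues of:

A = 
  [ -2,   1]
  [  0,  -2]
tr(A) = -4, det(A) = 4
Characteristic polynomial: λ² - tr(A)λ + det(A) = λ² + 4λ + 4
λ² + 4λ + 4 = (λ + 2)²

λ = -2, -2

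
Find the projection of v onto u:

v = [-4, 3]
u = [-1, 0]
v·u = (-4)(-1) + (3)(0) = 4
u·u = (-1)² + (0)² = 1
proj_u(v) = (v·u / u·u) × u = (4/1) × u = (4) × u

proj_u(v) = [-4, 0]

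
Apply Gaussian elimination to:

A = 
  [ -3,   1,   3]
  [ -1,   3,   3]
Row operations:
R2 → R2 - (1/3)·R1

Resulting echelon form:
REF = 
  [ -3,   1,   3]
  [  0, 8/3,   2]

Rank = 2 (number of non-zero pivot rows).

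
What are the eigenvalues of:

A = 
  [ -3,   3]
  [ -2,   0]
λ = (-3 + i√15)/2, (-3 - i√15)/2  (≈ -1.5 + 1.936i, -1.5 - 1.936i)

tr(A) = -3, det(A) = 6
Characteristic polynomial: λ² - tr(A)λ + det(A) = λ² + 3λ + 6
λ² + 3λ + 6 = 0  ⇒  λ = (-3 ± √((3)² - 4·(6)))/2 = (-3 ± √(-15))/2
  = (-3 + i√15)/2,  (-3 - i√15)/2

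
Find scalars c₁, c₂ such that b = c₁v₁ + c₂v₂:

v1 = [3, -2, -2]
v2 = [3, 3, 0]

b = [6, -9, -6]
c1 = 3, c2 = -1

b = 3·v1 + -1·v2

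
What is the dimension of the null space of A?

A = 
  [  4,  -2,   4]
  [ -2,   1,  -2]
nullity(A) = 2

Row reduce:
R2 → R2 + (1/2)·R1
REF = 
  [  4,  -2,   4]
  [  0,   0,   0]
Pivot columns: 1 → 1 pivot.
rank(A) = 1, so nullity(A) = 3 - 1 = 2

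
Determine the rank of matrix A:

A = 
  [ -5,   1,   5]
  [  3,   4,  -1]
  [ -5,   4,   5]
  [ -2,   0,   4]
rank(A) = 3

Row reduce:
R2 → R2 + (3/5)·R1
R3 → R3 - (1)·R1
R4 → R4 - (2/5)·R1
R3 → R3 - (15/23)·R2
R4 → R4 + (2/23)·R2
R4 → R4 + (5/3)·R3
REF = 
  [    -5,      1,      5]
  [     0,   23/5,      2]
  [     0,      0, -30/23]
  [     0,      0,      0]
Pivot columns: 1, 2, 3 → 3 pivots.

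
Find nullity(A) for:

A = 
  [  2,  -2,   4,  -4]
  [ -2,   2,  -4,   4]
nullity(A) = 3

Row reduce:
R2 → R2 + (1)·R1
REF = 
  [  2,  -2,   4,  -4]
  [  0,   0,   0,   0]
Pivot columns: 1 → 1 pivot.
rank(A) = 1, so nullity(A) = 4 - 1 = 3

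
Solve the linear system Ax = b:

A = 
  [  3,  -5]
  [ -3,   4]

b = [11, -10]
Row reduce the augmented matrix [A|b]:
R2 → R2 + (1)·R1
REF = 
  [  3,  -5,  11]
  [  0,  -1,   1]

Back-substitution:
x₂ = 1 / (-1) = -1
x₁ = (11 - (-5)(-1)) / 3 = 2

x = [2, -1]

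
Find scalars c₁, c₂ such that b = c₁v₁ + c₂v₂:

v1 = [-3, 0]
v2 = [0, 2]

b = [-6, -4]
c1 = 2, c2 = -2

b = 2·v1 + -2·v2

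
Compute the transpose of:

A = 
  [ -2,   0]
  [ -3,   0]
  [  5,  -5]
Aᵀ = 
  [ -2,  -3,   5]
  [  0,   0,  -5]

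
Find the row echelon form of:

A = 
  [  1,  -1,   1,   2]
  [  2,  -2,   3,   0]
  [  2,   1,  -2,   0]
Row operations:
R2 → R2 - (2)·R1
R3 → R3 - (2)·R1
Swap R2 ↔ R3

Resulting echelon form:
REF = 
  [  1,  -1,   1,   2]
  [  0,   3,  -4,  -4]
  [  0,   0,   1,  -4]

Rank = 3 (number of non-zero pivot rows).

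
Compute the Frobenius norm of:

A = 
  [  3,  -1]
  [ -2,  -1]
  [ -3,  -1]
||A||_F = 5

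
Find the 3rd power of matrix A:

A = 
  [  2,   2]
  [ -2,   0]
A^3 = 
  [ -8,   0]
  [  0,  -8]

A² = A·A:
A²[1,1] = (2)(2) + (2)(-2) = 0
A²[1,2] = (2)(2) + (2)(0) = 4
A²[2,1] = (-2)(2) + (0)(-2) = -4
A²[2,2] = (-2)(2) + (0)(0) = -4
A² = 
  [  0,   4]
  [ -4,  -4]

A^3 = A^2·A:
A^3[1,1] = (0)(2) + (4)(-2) = -8
A^3[1,2] = (0)(2) + (4)(0) = 0
A^3[2,1] = (-4)(2) + (-4)(-2) = 0
A^3[2,2] = (-4)(2) + (-4)(0) = -8
A^3 = 
  [ -8,   0]
  [  0,  -8]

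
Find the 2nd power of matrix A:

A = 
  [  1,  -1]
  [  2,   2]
A² = A·A:
A²[1,1] = (1)(1) + (-1)(2) = -1
A²[1,2] = (1)(-1) + (-1)(2) = -3
A²[2,1] = (2)(1) + (2)(2) = 6
A²[2,2] = (2)(-1) + (2)(2) = 2
A² = 
  [ -1,  -3]
  [  6,   2]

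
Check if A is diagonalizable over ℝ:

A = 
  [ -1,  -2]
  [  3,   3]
No

tr(A) = 2, det(A) = 3
Characteristic polynomial: λ² - tr(A)λ + det(A) = λ² - 2λ + 3
λ² - 2λ + 3 = 0  ⇒  λ = (2 ± √((-2)² - 4·(3)))/2 = (2 ± √(-8))/2
  = 1 + i√2,  1 - i√2
Eigenvalues: 1 + i√2, 1 - i√2  (≈ 1 + 1.414i, 1 - 1.414i)
Has complex eigenvalues (not diagonalizable over ℝ).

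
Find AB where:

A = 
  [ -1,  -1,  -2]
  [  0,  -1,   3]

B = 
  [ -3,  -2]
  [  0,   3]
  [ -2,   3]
AB = 
  [  7,  -7]
  [ -6,   6]

A is 2×3 and B is 3×2, so AB is 2×2. Each entry is (row of A)·(column of B):
AB[1,1] = (-1)(-3) + (-1)(0) + (-2)(-2) = 7
AB[1,2] = (-1)(-2) + (-1)(3) + (-2)(3) = -7
AB[2,1] = (0)(-3) + (-1)(0) + (3)(-2) = -6
AB[2,2] = (0)(-2) + (-1)(3) + (3)(3) = 6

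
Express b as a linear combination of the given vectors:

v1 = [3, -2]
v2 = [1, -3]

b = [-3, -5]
c1 = -2, c2 = 3

b = -2·v1 + 3·v2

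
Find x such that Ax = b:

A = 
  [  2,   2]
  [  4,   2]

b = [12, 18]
x = [3, 3]

Row reduce the augmented matrix [A|b]:
R2 → R2 - (2)·R1
REF = 
  [  2,   2,  12]
  [  0,  -2,  -6]

Back-substitution:
x₂ = (-6) / (-2) = 3
x₁ = (12 - (2)(3)) / 2 = 3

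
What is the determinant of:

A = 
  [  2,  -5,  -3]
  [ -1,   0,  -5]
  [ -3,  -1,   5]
Cofactor expansion along row 1:
det(A) = (2)·((0)(5) - (-5)(-1)) - (-5)·((-1)(5) - (-5)(-3)) + (-3)·((-1)(-1) - (0)(-3))
  = (2)(-5) - (-5)(-20) + (-3)(1)
  = -113

det(A) = -113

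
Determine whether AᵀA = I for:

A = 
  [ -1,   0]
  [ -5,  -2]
No

AᵀA = 
  [ 26,  10]
  [ 10,   4]
≠ I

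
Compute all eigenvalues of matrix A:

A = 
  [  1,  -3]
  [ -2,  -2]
tr(A) = -1, det(A) = -8
Characteristic polynomial: λ² - tr(A)λ + det(A) = λ² + λ - 8
λ² + λ - 8 = 0  ⇒  λ = (-1 ± √((1)² - 4·(-8)))/2 = (-1 ± √(33))/2
  = (-1 + √33)/2,  (-1 - √33)/2

λ = (-1 + √33)/2, (-1 - √33)/2  (≈ 2.372, -3.372)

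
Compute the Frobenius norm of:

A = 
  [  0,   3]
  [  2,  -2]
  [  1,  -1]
||A||_F = 4.359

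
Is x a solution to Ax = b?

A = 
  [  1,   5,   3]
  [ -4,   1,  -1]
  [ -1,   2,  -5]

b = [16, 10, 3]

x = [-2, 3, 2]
No

Ax = [19, 9, -2] ≠ b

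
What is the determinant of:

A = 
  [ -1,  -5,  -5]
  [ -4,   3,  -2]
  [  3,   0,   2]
29

Cofactor expansion along row 1:
det(A) = (-1)·((3)(2) - (-2)(0)) - (-5)·((-4)(2) - (-2)(3)) + (-5)·((-4)(0) - (3)(3))
  = (-1)(6) - (-5)(-2) + (-5)(-9)
  = 29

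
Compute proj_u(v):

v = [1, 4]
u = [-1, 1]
proj_u(v) = [-3/2, 3/2]

v·u = (1)(-1) + (4)(1) = 3
u·u = (-1)² + (1)² = 2
proj_u(v) = (v·u / u·u) × u = (3/2) × u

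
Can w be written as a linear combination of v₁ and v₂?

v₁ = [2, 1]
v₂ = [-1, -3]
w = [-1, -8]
Yes

Form the augmented matrix and row-reduce:
[v₁|v₂|w] = 
  [  2,  -1,  -1]
  [  1,  -3,  -8]
R2 → R2 - (1/2)·R1
REF = 
  [    2,    -1,    -1]
  [    0,  -5/2, -15/2]

No row of the form [0 0 | nonzero], so the system is consistent. Back-substitution gives c₁ = 1, c₂ = 3: w = (1)·v₁ + (3)·v₂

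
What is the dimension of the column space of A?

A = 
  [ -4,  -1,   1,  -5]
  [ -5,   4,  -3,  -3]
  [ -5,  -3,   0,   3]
Row reduce:
R2 → R2 - (5/4)·R1
R3 → R3 - (5/4)·R1
R3 → R3 + (1/3)·R2
REF = 
  [   -4,    -1,     1,    -5]
  [    0,  21/4, -17/4,  13/4]
  [    0,     0,  -8/3,  31/3]
Pivot columns: 1, 2, 3 → 3 pivots.
dim(Col(A)) = number of pivot columns = 3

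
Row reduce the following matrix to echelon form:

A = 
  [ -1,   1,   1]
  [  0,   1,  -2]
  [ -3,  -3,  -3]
Row operations:
R3 → R3 - (3)·R1
R3 → R3 + (6)·R2

Resulting echelon form:
REF = 
  [ -1,   1,   1]
  [  0,   1,  -2]
  [  0,   0, -18]

Rank = 3 (number of non-zero pivot rows).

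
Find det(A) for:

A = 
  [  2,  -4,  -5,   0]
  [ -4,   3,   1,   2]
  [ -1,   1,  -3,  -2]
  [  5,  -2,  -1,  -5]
3

Cofactor expansion along row 1: det(A) = a₁₁M₁₁ - a₁₂M₁₂ + a₁₃M₁₃ - a₁₄M₁₄

M₁₁ = det[[3, 1, 2]; [1, -3, -2]; [-2, -1, -5]]
  = (3)·((-3)(-5) - (-2)(-1)) - (1)·((1)(-5) - (-2)(-2)) + (2)·((1)(-1) - (-3)(-2))
  = (3)(13) - (1)(-9) + (2)(-7)
  = 34
M₁₂ = det[[-4, 1, 2]; [-1, -3, -2]; [5, -1, -5]]
  = (-4)·((-3)(-5) - (-2)(-1)) - (1)·((-1)(-5) - (-2)(5)) + (2)·((-1)(-1) - (-3)(5))
  = (-4)(13) - (1)(15) + (2)(16)
  = -35
M₁₃ = det[[-4, 3, 2]; [-1, 1, -2]; [5, -2, -5]]
  = (-4)·((1)(-5) - (-2)(-2)) - (3)·((-1)(-5) - (-2)(5)) + (2)·((-1)(-2) - (1)(5))
  = (-4)(-9) - (3)(15) + (2)(-3)
  = -15
M₁₄ = det[[-4, 3, 1]; [-1, 1, -3]; [5, -2, -1]]
  = (-4)·((1)(-1) - (-3)(-2)) - (3)·((-1)(-1) - (-3)(5)) + (1)·((-1)(-2) - (1)(5))
  = (-4)(-7) - (3)(16) + (1)(-3)
  = -23

det(A) = (2)(34) - (-4)(-35) + (-5)(-15) - (0)(-23) = 3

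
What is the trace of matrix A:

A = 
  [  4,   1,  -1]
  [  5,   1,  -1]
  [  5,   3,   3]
8

tr(A) = 4 + 1 + 3 = 8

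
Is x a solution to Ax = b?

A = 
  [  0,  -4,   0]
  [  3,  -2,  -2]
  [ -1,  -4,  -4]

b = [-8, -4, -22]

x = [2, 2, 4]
No

Ax = [-8, -6, -26] ≠ b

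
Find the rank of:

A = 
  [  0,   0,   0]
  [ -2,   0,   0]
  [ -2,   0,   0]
Row reduce:
Swap R1 ↔ R2
R3 → R3 - (1)·R1
REF = 
  [ -2,   0,   0]
  [  0,   0,   0]
  [  0,   0,   0]
Pivot columns: 1 → 1 pivot.

rank(A) = 1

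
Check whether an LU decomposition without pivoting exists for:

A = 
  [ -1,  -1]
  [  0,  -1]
Yes.
A[1,1] = -1 ≠ 0, so Gaussian elimination proceeds without a row swap: multiplier ℓ₂₁ = (0)/(-1) = 0, and U[2,2] = -1 - (0)(-1) = -1.
L = 
  [  1,   0]
  [  0,   1]
U = 
  [ -1,  -1]
  [  0,  -1]
Check row 2 of LU: [(0)(-1), (0)(-1) + (-1)] = [0, -1] = row 2 of A ✓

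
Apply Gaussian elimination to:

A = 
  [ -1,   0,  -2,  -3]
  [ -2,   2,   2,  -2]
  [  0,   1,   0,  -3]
Row operations:
R2 → R2 - (2)·R1
R3 → R3 - (1/2)·R2

Resulting echelon form:
REF = 
  [ -1,   0,  -2,  -3]
  [  0,   2,   6,   4]
  [  0,   0,  -3,  -5]

Rank = 3 (number of non-zero pivot rows).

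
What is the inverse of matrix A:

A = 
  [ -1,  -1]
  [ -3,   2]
det(A) = (-1)(2) - (-1)(-3) = -5
For a 2×2 matrix, A⁻¹ = (1/det(A)) · [[d, -b], [-c, a]]
    = (-1/5) · [[2, 1], [3, -1]]

A⁻¹ = 
  [-2/5, -1/5]
  [-3/5,  1/5]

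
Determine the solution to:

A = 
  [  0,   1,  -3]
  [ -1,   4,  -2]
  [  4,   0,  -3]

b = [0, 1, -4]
x = [-1, 0, 0]

Row reduce the augmented matrix [A|b]:
Swap R1 ↔ R2
R3 → R3 + (4)·R1
R3 → R3 - (16)·R2
REF = 
  [ -1,   4,  -2,   1]
  [  0,   1,  -3,   0]
  [  0,   0,  37,   0]

Back-substitution:
x₃ = 0 / 37 = 0
x₂ = (0 - (-3)(0)) / 1 = 0
x₁ = (1 - (4)(0) - (-2)(0)) / (-1) = -1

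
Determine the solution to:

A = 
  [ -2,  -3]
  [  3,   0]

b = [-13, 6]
Row reduce the augmented matrix [A|b]:
R2 → R2 + (3/2)·R1
REF = 
  [   -2,    -3,   -13]
  [    0,  -9/2, -27/2]

Back-substitution:
x₂ = (-27/2) / (-9/2) = 3
x₁ = (-13 - (-3)(3)) / (-2) = 2

x = [2, 3]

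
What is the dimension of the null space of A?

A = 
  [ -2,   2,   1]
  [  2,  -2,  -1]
nullity(A) = 2

Row reduce:
R2 → R2 + (1)·R1
REF = 
  [ -2,   2,   1]
  [  0,   0,   0]
Pivot columns: 1 → 1 pivot.
rank(A) = 1, so nullity(A) = 3 - 1 = 2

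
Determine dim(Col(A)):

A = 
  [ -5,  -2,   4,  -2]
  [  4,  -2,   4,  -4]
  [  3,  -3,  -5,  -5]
Row reduce:
R2 → R2 + (4/5)·R1
R3 → R3 + (3/5)·R1
R3 → R3 - (7/6)·R2
REF = 
  [   -5,    -2,     4,    -2]
  [    0, -18/5,  36/5, -28/5]
  [    0,     0,   -11,   1/3]
Pivot columns: 1, 2, 3 → 3 pivots.
dim(Col(A)) = number of pivot columns = 3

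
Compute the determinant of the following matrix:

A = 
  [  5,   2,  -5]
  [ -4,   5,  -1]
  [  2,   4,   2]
Cofactor expansion along row 1:
det(A) = (5)·((5)(2) - (-1)(4)) - (2)·((-4)(2) - (-1)(2)) + (-5)·((-4)(4) - (5)(2))
  = (5)(14) - (2)(-6) + (-5)(-26)
  = 212

det(A) = 212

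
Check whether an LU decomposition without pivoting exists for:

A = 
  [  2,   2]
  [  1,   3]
Yes.
A[1,1] = 2 ≠ 0, so Gaussian elimination proceeds without a row swap: multiplier ℓ₂₁ = (1)/(2) = 1/2, and U[2,2] = 3 - (1/2)(2) = 2.
L = 
  [  1,   0]
  [1/2,   1]
U = 
  [  2,   2]
  [  0,   2]
Check row 2 of LU: [(1/2)(2), (1/2)(2) + 2] = [1, 3] = row 2 of A ✓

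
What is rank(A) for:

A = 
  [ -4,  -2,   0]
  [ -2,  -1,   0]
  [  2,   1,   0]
Row reduce:
R2 → R2 - (1/2)·R1
R3 → R3 + (1/2)·R1
REF = 
  [ -4,  -2,   0]
  [  0,   0,   0]
  [  0,   0,   0]
Pivot columns: 1 → 1 pivot.

rank(A) = 1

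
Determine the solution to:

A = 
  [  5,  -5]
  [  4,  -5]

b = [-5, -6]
Row reduce the augmented matrix [A|b]:
R2 → R2 - (4/5)·R1
REF = 
  [  5,  -5,  -5]
  [  0,  -1,  -2]

Back-substitution:
x₂ = (-2) / (-1) = 2
x₁ = (-5 - (-5)(2)) / 5 = 1

x = [1, 2]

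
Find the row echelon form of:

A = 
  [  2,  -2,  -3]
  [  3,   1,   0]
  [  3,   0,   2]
Row operations:
R2 → R2 - (3/2)·R1
R3 → R3 - (3/2)·R1
R3 → R3 - (3/4)·R2

Resulting echelon form:
REF = 
  [   2,   -2,   -3]
  [   0,    4,  9/2]
  [   0,    0, 25/8]

Rank = 3 (number of non-zero pivot rows).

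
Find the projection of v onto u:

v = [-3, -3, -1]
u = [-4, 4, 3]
v·u = (-3)(-4) + (-3)(4) + (-1)(3) = -3
u·u = (-4)² + (4)² + (3)² = 41
proj_u(v) = (v·u / u·u) × u = (-3/41) × u

proj_u(v) = [12/41, -12/41, -9/41]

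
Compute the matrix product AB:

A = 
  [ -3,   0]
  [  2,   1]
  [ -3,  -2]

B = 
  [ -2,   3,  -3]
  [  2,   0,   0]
A is 3×2 and B is 2×3, so AB is 3×3. Each entry is (row of A)·(column of B):
AB[1,1] = (-3)(-2) + (0)(2) = 6
AB[1,2] = (-3)(3) + (0)(0) = -9
AB[1,3] = (-3)(-3) + (0)(0) = 9
AB[2,1] = (2)(-2) + (1)(2) = -2
AB[2,2] = (2)(3) + (1)(0) = 6
AB[2,3] = (2)(-3) + (1)(0) = -6
AB[3,1] = (-3)(-2) + (-2)(2) = 2
AB[3,2] = (-3)(3) + (-2)(0) = -9
AB[3,3] = (-3)(-3) + (-2)(0) = 9

AB = 
  [  6,  -9,   9]
  [ -2,   6,  -6]
  [  2,  -9,   9]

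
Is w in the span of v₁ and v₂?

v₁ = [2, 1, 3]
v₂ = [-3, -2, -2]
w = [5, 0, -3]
No

Form the augmented matrix and row-reduce:
[v₁|v₂|w] = 
  [  2,  -3,   5]
  [  1,  -2,   0]
  [  3,  -2,  -3]
R2 → R2 - (1/2)·R1
R3 → R3 - (3/2)·R1
R3 → R3 + (5)·R2
REF = 
  [   2,   -3,    5]
  [   0, -1/2, -5/2]
  [   0,    0,  -23]

Row 3 reads [0 0 | -23], i.e. 0 = -23, so the system is inconsistent and w ∉ span{v₁, v₂}.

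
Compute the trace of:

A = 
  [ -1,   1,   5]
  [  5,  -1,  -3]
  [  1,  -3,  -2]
-4

tr(A) = -1 + -1 + -2 = -4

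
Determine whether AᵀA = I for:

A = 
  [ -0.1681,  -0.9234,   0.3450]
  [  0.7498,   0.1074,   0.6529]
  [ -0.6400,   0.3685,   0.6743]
Yes

AᵀA = 
  [  1.0001,  -0.0001,   0]
  [ -0.0001,   1,   0]
  [  0,   0,   1]
≈ I (equal to I up to the 4-dp rounding of the entries)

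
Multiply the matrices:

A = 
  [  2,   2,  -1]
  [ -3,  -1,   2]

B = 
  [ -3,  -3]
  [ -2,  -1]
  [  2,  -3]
A is 2×3 and B is 3×2, so AB is 2×2. Each entry is (row of A)·(column of B):
AB[1,1] = (2)(-3) + (2)(-2) + (-1)(2) = -12
AB[1,2] = (2)(-3) + (2)(-1) + (-1)(-3) = -5
AB[2,1] = (-3)(-3) + (-1)(-2) + (2)(2) = 15
AB[2,2] = (-3)(-3) + (-1)(-1) + (2)(-3) = 4

AB = 
  [-12,  -5]
  [ 15,   4]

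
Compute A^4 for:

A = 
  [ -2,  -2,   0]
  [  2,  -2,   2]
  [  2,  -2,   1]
A^4 = 
  [ -8, -24,  -4]
  [ 28, -12,  30]
  [ 26, -34,  37]

A² = A·A:
A²[1,1] = (-2)(-2) + (-2)(2) + (0)(2) = 0
A²[1,2] = (-2)(-2) + (-2)(-2) + (0)(-2) = 8
A²[1,3] = (-2)(0) + (-2)(2) + (0)(1) = -4
A²[2,1] = (2)(-2) + (-2)(2) + (2)(2) = -4
A²[2,2] = (2)(-2) + (-2)(-2) + (2)(-2) = -4
A²[2,3] = (2)(0) + (-2)(2) + (2)(1) = -2
A²[3,1] = (2)(-2) + (-2)(2) + (1)(2) = -6
A²[3,2] = (2)(-2) + (-2)(-2) + (1)(-2) = -2
A²[3,3] = (2)(0) + (-2)(2) + (1)(1) = -3
A² = 
  [  0,   8,  -4]
  [ -4,  -4,  -2]
  [ -6,  -2,  -3]

A^3 = A^2·A:
A^3[1,1] = (0)(-2) + (8)(2) + (-4)(2) = 8
A^3[1,2] = (0)(-2) + (8)(-2) + (-4)(-2) = -8
A^3[1,3] = (0)(0) + (8)(2) + (-4)(1) = 12
A^3[2,1] = (-4)(-2) + (-4)(2) + (-2)(2) = -4
A^3[2,2] = (-4)(-2) + (-4)(-2) + (-2)(-2) = 20
A^3[2,3] = (-4)(0) + (-4)(2) + (-2)(1) = -10
A^3[3,1] = (-6)(-2) + (-2)(2) + (-3)(2) = 2
A^3[3,2] = (-6)(-2) + (-2)(-2) + (-3)(-2) = 22
A^3[3,3] = (-6)(0) + (-2)(2) + (-3)(1) = -7
A^3 = 
  [  8,  -8,  12]
  [ -4,  20, -10]
  [  2,  22,  -7]

A^4 = A^3·A:
A^4[1,1] = (8)(-2) + (-8)(2) + (12)(2) = -8
A^4[1,2] = (8)(-2) + (-8)(-2) + (12)(-2) = -24
A^4[1,3] = (8)(0) + (-8)(2) + (12)(1) = -4
A^4[2,1] = (-4)(-2) + (20)(2) + (-10)(2) = 28
A^4[2,2] = (-4)(-2) + (20)(-2) + (-10)(-2) = -12
A^4[2,3] = (-4)(0) + (20)(2) + (-10)(1) = 30
A^4[3,1] = (2)(-2) + (22)(2) + (-7)(2) = 26
A^4[3,2] = (2)(-2) + (22)(-2) + (-7)(-2) = -34
A^4[3,3] = (2)(0) + (22)(2) + (-7)(1) = 37
A^4 = 
  [ -8, -24,  -4]
  [ 28, -12,  30]
  [ 26, -34,  37]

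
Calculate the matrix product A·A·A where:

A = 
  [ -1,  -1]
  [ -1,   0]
A^3 = 
  [ -3,  -2]
  [ -2,  -1]

A² = A·A:
A²[1,1] = (-1)(-1) + (-1)(-1) = 2
A²[1,2] = (-1)(-1) + (-1)(0) = 1
A²[2,1] = (-1)(-1) + (0)(-1) = 1
A²[2,2] = (-1)(-1) + (0)(0) = 1
A² = 
  [  2,   1]
  [  1,   1]

A^3 = A^2·A:
A^3[1,1] = (2)(-1) + (1)(-1) = -3
A^3[1,2] = (2)(-1) + (1)(0) = -2
A^3[2,1] = (1)(-1) + (1)(-1) = -2
A^3[2,2] = (1)(-1) + (1)(0) = -1
A^3 = 
  [ -3,  -2]
  [ -2,  -1]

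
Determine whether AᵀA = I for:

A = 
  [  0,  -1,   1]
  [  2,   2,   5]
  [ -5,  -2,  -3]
No

AᵀA = 
  [ 29,  14,  25]
  [ 14,   9,  15]
  [ 25,  15,  35]
≠ I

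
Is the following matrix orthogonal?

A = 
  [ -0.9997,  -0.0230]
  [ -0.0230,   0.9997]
Yes

AᵀA = 
  [  0.9999,   0]
  [  0,   0.9999]
≈ I (equal to I up to the 4-dp rounding of the entries)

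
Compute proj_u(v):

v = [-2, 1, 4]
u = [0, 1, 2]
v·u = (-2)(0) + (1)(1) + (4)(2) = 9
u·u = (0)² + (1)² + (2)² = 5
proj_u(v) = (v·u / u·u) × u = (9/5) × u

proj_u(v) = [0, 9/5, 18/5]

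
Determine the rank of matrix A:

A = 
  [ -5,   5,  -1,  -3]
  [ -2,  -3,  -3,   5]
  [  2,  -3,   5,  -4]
Row reduce:
R2 → R2 - (2/5)·R1
R3 → R3 + (2/5)·R1
R3 → R3 - (1/5)·R2
REF = 
  [     -5,       5,      -1,      -3]
  [      0,      -5,   -13/5,    31/5]
  [      0,       0,  128/25, -161/25]
Pivot columns: 1, 2, 3 → 3 pivots.

rank(A) = 3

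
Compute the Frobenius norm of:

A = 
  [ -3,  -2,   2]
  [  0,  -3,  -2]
||A||_F = 5.477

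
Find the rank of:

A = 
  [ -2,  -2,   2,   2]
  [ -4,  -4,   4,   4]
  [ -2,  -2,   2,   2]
rank(A) = 1

Row reduce:
R2 → R2 - (2)·R1
R3 → R3 - (1)·R1
REF = 
  [ -2,  -2,   2,   2]
  [  0,   0,   0,   0]
  [  0,   0,   0,   0]
Pivot columns: 1 → 1 pivot.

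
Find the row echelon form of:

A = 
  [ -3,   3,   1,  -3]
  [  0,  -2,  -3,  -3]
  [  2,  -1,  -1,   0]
Row operations:
R3 → R3 + (2/3)·R1
R3 → R3 + (1/2)·R2

Resulting echelon form:
REF = 
  [   -3,     3,     1,    -3]
  [    0,    -2,    -3,    -3]
  [    0,     0, -11/6,  -7/2]

Rank = 3 (number of non-zero pivot rows).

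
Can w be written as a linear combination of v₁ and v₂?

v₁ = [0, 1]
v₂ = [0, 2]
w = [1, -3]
No

Form the augmented matrix and row-reduce:
[v₁|v₂|w] = 
  [  0,   0,   1]
  [  1,   2,  -3]
Swap R1 ↔ R2
REF = 
  [  1,   2,  -3]
  [  0,   0,   1]

Row 2 reads [0 0 | 1], i.e. 0 = 1, so the system is inconsistent and w ∉ span{v₁, v₂}.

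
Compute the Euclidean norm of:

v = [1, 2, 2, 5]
5.831

||v||₂ = √((1)² + (2)² + (2)² + (5)²) = √34 = 5.831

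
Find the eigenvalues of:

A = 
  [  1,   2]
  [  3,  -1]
λ = √7, -√7  (≈ 2.646, -2.646)

tr(A) = 0, det(A) = -7
Characteristic polynomial: λ² - tr(A)λ + det(A) = λ² - 7
λ² - 7 = 0  ⇒  λ = (0 ± √((0)² - 4·(-7)))/2 = (0 ± √(28))/2
  = √7,  -√7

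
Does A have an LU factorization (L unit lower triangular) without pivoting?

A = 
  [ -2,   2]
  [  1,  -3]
Yes.
A[1,1] = -2 ≠ 0, so Gaussian elimination proceeds without a row swap: multiplier ℓ₂₁ = (1)/(-2) = -1/2, and U[2,2] = -3 - (-1/2)(2) = -2.
L = 
  [   1,    0]
  [-1/2,    1]
U = 
  [ -2,   2]
  [  0,  -2]
Check row 2 of LU: [(-1/2)(-2), (-1/2)(2) + (-2)] = [1, -3] = row 2 of A ✓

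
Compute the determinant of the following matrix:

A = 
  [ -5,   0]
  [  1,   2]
For a 2×2 matrix, det = ad - bc = (-5)(2) - (0)(1) = -10

det(A) = -10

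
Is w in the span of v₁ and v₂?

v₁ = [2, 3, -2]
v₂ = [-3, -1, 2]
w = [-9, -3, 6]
Yes

Form the augmented matrix and row-reduce:
[v₁|v₂|w] = 
  [  2,  -3,  -9]
  [  3,  -1,  -3]
  [ -2,   2,   6]
R2 → R2 - (3/2)·R1
R3 → R3 + (1)·R1
R3 → R3 + (2/7)·R2
REF = 
  [   2,   -3,   -9]
  [   0,  7/2, 21/2]
  [   0,    0,    0]

No row of the form [0 0 | nonzero], so the system is consistent. Back-substitution gives c₁ = 0, c₂ = 3: w = (0)·v₁ + (3)·v₂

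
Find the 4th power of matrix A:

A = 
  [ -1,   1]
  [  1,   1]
A^4 = 
  [  4,   0]
  [  0,   4]

A² = A·A:
A²[1,1] = (-1)(-1) + (1)(1) = 2
A²[1,2] = (-1)(1) + (1)(1) = 0
A²[2,1] = (1)(-1) + (1)(1) = 0
A²[2,2] = (1)(1) + (1)(1) = 2
A² = 
  [  2,   0]
  [  0,   2]

A^3 = A^2·A:
A^3[1,1] = (2)(-1) + (0)(1) = -2
A^3[1,2] = (2)(1) + (0)(1) = 2
A^3[2,1] = (0)(-1) + (2)(1) = 2
A^3[2,2] = (0)(1) + (2)(1) = 2
A^3 = 
  [ -2,   2]
  [  2,   2]

A^4 = A^3·A:
A^4[1,1] = (-2)(-1) + (2)(1) = 4
A^4[1,2] = (-2)(1) + (2)(1) = 0
A^4[2,1] = (2)(-1) + (2)(1) = 0
A^4[2,2] = (2)(1) + (2)(1) = 4
A^4 = 
  [  4,   0]
  [  0,   4]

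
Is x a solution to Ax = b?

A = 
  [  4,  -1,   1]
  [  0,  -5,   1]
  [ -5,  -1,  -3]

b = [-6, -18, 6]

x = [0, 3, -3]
Yes

Ax = [-6, -18, 6] = b ✓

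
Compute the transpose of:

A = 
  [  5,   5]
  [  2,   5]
Aᵀ = 
  [  5,   2]
  [  5,   5]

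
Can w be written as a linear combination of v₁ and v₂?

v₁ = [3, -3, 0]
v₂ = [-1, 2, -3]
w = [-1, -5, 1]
No

Form the augmented matrix and row-reduce:
[v₁|v₂|w] = 
  [  3,  -1,  -1]
  [ -3,   2,  -5]
  [  0,  -3,   1]
R2 → R2 + (1)·R1
R3 → R3 + (3)·R2
REF = 
  [  3,  -1,  -1]
  [  0,   1,  -6]
  [  0,   0, -17]

Row 3 reads [0 0 | -17], i.e. 0 = -17, so the system is inconsistent and w ∉ span{v₁, v₂}.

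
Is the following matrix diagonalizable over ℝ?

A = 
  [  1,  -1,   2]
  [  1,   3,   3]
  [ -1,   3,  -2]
Yes

Characteristic polynomial: det(λI - A) = λ³ - 2λ² - 11λ + 2
By the rational root theorem any rational root is an integer dividing 2; none of those is a root, so p(λ) has no rational roots and hence (being an irreducible cubic) no repeated roots.
Discriminant of the cubic: Δ = 6556
Δ > 0 ⇒ three distinct real eigenvalues: λ ≈ -2.574, 0.1766, 4.398
Three distinct real eigenvalues, so A has 3 independent eigenvectors.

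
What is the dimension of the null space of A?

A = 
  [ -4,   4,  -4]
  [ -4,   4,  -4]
nullity(A) = 2

Row reduce:
R2 → R2 - (1)·R1
REF = 
  [ -4,   4,  -4]
  [  0,   0,   0]
Pivot columns: 1 → 1 pivot.
rank(A) = 1, so nullity(A) = 3 - 1 = 2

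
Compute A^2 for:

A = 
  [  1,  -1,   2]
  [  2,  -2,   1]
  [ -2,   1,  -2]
A² = A·A:
A²[1,1] = (1)(1) + (-1)(2) + (2)(-2) = -5
A²[1,2] = (1)(-1) + (-1)(-2) + (2)(1) = 3
A²[1,3] = (1)(2) + (-1)(1) + (2)(-2) = -3
A²[2,1] = (2)(1) + (-2)(2) + (1)(-2) = -4
A²[2,2] = (2)(-1) + (-2)(-2) + (1)(1) = 3
A²[2,3] = (2)(2) + (-2)(1) + (1)(-2) = 0
A²[3,1] = (-2)(1) + (1)(2) + (-2)(-2) = 4
A²[3,2] = (-2)(-1) + (1)(-2) + (-2)(1) = -2
A²[3,3] = (-2)(2) + (1)(1) + (-2)(-2) = 1
A² = 
  [ -5,   3,  -3]
  [ -4,   3,   0]
  [  4,  -2,   1]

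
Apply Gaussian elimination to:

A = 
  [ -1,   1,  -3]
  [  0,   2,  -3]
Row operations:
No row operations needed (already in echelon form).

Resulting echelon form:
REF = 
  [ -1,   1,  -3]
  [  0,   2,  -3]

Rank = 2 (number of non-zero pivot rows).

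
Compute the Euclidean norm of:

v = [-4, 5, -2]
6.708

||v||₂ = √((-4)² + (5)² + (-2)²) = √45 = 6.708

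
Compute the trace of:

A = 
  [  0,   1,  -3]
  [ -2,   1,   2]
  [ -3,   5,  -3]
-2

tr(A) = 0 + 1 + -3 = -2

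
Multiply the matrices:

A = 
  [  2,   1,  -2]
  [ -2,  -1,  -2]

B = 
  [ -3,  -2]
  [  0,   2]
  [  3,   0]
AB = 
  [-12,  -2]
  [  0,   2]

A is 2×3 and B is 3×2, so AB is 2×2. Each entry is (row of A)·(column of B):
AB[1,1] = (2)(-3) + (1)(0) + (-2)(3) = -12
AB[1,2] = (2)(-2) + (1)(2) + (-2)(0) = -2
AB[2,1] = (-2)(-3) + (-1)(0) + (-2)(3) = 0
AB[2,2] = (-2)(-2) + (-1)(2) + (-2)(0) = 2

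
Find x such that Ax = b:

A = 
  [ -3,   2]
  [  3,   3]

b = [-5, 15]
x = [3, 2]

Row reduce the augmented matrix [A|b]:
R2 → R2 + (1)·R1
REF = 
  [ -3,   2,  -5]
  [  0,   5,  10]

Back-substitution:
x₂ = 10 / 5 = 2
x₁ = (-5 - (2)(2)) / (-3) = 3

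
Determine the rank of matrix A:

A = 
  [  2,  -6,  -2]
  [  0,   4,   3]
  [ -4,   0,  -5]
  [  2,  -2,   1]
Row reduce:
R3 → R3 + (2)·R1
R4 → R4 - (1)·R1
R3 → R3 + (3)·R2
R4 → R4 - (1)·R2
REF = 
  [  2,  -6,  -2]
  [  0,   4,   3]
  [  0,   0,   0]
  [  0,   0,   0]
Pivot columns: 1, 2 → 2 pivots.

rank(A) = 2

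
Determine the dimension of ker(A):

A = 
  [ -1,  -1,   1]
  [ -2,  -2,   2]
nullity(A) = 2

Row reduce:
R2 → R2 - (2)·R1
REF = 
  [ -1,  -1,   1]
  [  0,   0,   0]
Pivot columns: 1 → 1 pivot.
rank(A) = 1, so nullity(A) = 3 - 1 = 2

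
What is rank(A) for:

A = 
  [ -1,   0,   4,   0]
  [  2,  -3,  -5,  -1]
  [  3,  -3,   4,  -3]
Row reduce:
R2 → R2 + (2)·R1
R3 → R3 + (3)·R1
R3 → R3 - (1)·R2
REF = 
  [ -1,   0,   4,   0]
  [  0,  -3,   3,  -1]
  [  0,   0,  13,  -2]
Pivot columns: 1, 2, 3 → 3 pivots.

rank(A) = 3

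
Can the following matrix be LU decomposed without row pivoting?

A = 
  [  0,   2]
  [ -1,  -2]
No.
A[1,1] = 0 but A[2,1] = -1 ≠ 0. Any LU with L unit lower triangular has (LU)[1,1] = U[1,1] and (LU)[2,1] = L[2,1]·U[1,1]; matching A forces U[1,1] = 0, which then forces (LU)[2,1] = 0 ≠ -1. A row swap (pivoting) is required.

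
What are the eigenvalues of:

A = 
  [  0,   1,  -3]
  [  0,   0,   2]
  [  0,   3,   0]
λ = 0, √6, -√6  (≈ 0, 2.449, -2.449)

Characteristic polynomial: det(λI - A) = λ³ - 6λ
The constant term is 0, so λ = 0 is a root: p(λ) = λ(λ² - 6)
λ² - 6 = 0  ⇒  λ = (0 ± √((0)² - 4·(-6)))/2 = (0 ± √(24))/2
  = √6,  -√6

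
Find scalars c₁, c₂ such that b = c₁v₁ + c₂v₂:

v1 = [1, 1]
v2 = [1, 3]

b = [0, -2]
c1 = 1, c2 = -1

b = 1·v1 + -1·v2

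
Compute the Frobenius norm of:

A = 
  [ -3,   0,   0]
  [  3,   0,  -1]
||A||_F = 4.359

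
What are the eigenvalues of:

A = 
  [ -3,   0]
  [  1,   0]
tr(A) = -3, det(A) = 0
Characteristic polynomial: λ² - tr(A)λ + det(A) = λ² + 3λ
λ² + 3λ = λ(λ + 3)

λ = 0, -3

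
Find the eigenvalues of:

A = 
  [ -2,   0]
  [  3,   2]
λ = 2, -2

tr(A) = 0, det(A) = -4
Characteristic polynomial: λ² - tr(A)λ + det(A) = λ² - 4
λ² - 4 = (λ + 2)(λ - 2)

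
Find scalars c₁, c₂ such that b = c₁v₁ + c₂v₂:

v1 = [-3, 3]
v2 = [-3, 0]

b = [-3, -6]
c1 = -2, c2 = 3

b = -2·v1 + 3·v2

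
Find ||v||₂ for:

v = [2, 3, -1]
3.742

||v||₂ = √((2)² + (3)² + (-1)²) = √14 = 3.742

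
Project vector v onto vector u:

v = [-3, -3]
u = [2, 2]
v·u = (-3)(2) + (-3)(2) = -12
u·u = (2)² + (2)² = 8
proj_u(v) = (v·u / u·u) × u = (-12/8) × u = (-3/2) × u

proj_u(v) = [-3, -3]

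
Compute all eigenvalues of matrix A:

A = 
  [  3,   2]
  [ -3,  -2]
λ = 1, 0

tr(A) = 1, det(A) = 0
Characteristic polynomial: λ² - tr(A)λ + det(A) = λ² - λ
λ² - λ = λ(λ - 1)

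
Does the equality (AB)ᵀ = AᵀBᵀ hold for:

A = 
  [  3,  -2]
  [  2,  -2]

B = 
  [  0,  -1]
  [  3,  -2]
No

(AB)ᵀ = 
  [ -6,  -6]
  [  1,   2]

AᵀBᵀ = 
  [ -2,   5]
  [  2,  -2]

The two matrices differ, so (AB)ᵀ ≠ AᵀBᵀ in general. The correct identity is (AB)ᵀ = BᵀAᵀ.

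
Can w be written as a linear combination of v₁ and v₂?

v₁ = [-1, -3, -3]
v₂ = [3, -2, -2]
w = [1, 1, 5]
No

Form the augmented matrix and row-reduce:
[v₁|v₂|w] = 
  [ -1,   3,   1]
  [ -3,  -2,   1]
  [ -3,  -2,   5]
R2 → R2 - (3)·R1
R3 → R3 - (3)·R1
R3 → R3 - (1)·R2
REF = 
  [ -1,   3,   1]
  [  0, -11,  -2]
  [  0,   0,   4]

Row 3 reads [0 0 | 4], i.e. 0 = 4, so the system is inconsistent and w ∉ span{v₁, v₂}.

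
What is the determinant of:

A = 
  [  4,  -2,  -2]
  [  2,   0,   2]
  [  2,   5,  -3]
Cofactor expansion along row 1:
det(A) = (4)·((0)(-3) - (2)(5)) - (-2)·((2)(-3) - (2)(2)) + (-2)·((2)(5) - (0)(2))
  = (4)(-10) - (-2)(-10) + (-2)(10)
  = -80

det(A) = -80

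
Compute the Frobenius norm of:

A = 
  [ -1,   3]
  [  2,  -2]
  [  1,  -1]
||A||_F = 4.472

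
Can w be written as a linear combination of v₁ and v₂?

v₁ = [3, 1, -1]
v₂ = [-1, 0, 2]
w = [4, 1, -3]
Yes

Form the augmented matrix and row-reduce:
[v₁|v₂|w] = 
  [  3,  -1,   4]
  [  1,   0,   1]
  [ -1,   2,  -3]
R2 → R2 - (1/3)·R1
R3 → R3 + (1/3)·R1
R3 → R3 - (5)·R2
REF = 
  [   3,   -1,    4]
  [   0,  1/3, -1/3]
  [   0,    0,    0]

No row of the form [0 0 | nonzero], so the system is consistent. Back-substitution gives c₁ = 1, c₂ = -1: w = (1)·v₁ + (-1)·v₂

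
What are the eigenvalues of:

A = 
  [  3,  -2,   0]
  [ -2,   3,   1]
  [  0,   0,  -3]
λ = 1, 5, -3

Characteristic polynomial: det(λI - A) = λ³ - 3λ² - 13λ + 15
Testing integer divisors of the constant term: p(1) = 0, so (λ - 1) is a factor:
p(λ) = (λ - 1)(λ² - 2λ - 15)
λ² - 2λ - 15 = (λ + 3)(λ - 5)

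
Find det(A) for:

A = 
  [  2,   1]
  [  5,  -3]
For a 2×2 matrix, det = ad - bc = (2)(-3) - (1)(5) = -11

det(A) = -11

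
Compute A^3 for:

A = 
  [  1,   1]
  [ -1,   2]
A^3 = 
  [ -3,   6]
  [ -6,   3]

A² = A·A:
A²[1,1] = (1)(1) + (1)(-1) = 0
A²[1,2] = (1)(1) + (1)(2) = 3
A²[2,1] = (-1)(1) + (2)(-1) = -3
A²[2,2] = (-1)(1) + (2)(2) = 3
A² = 
  [  0,   3]
  [ -3,   3]

A^3 = A^2·A:
A^3[1,1] = (0)(1) + (3)(-1) = -3
A^3[1,2] = (0)(1) + (3)(2) = 6
A^3[2,1] = (-3)(1) + (3)(-1) = -6
A^3[2,2] = (-3)(1) + (3)(2) = 3
A^3 = 
  [ -3,   6]
  [ -6,   3]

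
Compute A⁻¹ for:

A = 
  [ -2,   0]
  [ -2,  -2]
det(A) = (-2)(-2) - (0)(-2) = 4
For a 2×2 matrix, A⁻¹ = (1/det(A)) · [[d, -b], [-c, a]]
    = (1/4) · [[-2, 0], [2, -2]]

A⁻¹ = 
  [-1/2,    0]
  [ 1/2, -1/2]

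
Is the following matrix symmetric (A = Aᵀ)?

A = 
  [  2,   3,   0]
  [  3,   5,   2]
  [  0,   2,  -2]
Yes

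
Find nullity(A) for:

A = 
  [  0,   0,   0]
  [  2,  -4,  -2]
nullity(A) = 2

Row reduce:
Swap R1 ↔ R2
REF = 
  [  2,  -4,  -2]
  [  0,   0,   0]
Pivot columns: 1 → 1 pivot.
rank(A) = 1, so nullity(A) = 3 - 1 = 2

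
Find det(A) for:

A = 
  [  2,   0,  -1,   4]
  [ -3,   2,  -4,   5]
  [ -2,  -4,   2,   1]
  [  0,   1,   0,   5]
Cofactor expansion along row 1: det(A) = a₁₁M₁₁ - a₁₂M₁₂ + a₁₃M₁₃ - a₁₄M₁₄

M₁₁ = det[[2, -4, 5]; [-4, 2, 1]; [1, 0, 5]]
  = (2)·((2)(5) - (1)(0)) - (-4)·((-4)(5) - (1)(1)) + (5)·((-4)(0) - (2)(1))
  = (2)(10) - (-4)(-21) + (5)(-2)
  = -74
M₁₂ = det[[-3, -4, 5]; [-2, 2, 1]; [0, 0, 5]]
  = (-3)·((2)(5) - (1)(0)) - (-4)·((-2)(5) - (1)(0)) + (5)·((-2)(0) - (2)(0))
  = (-3)(10) - (-4)(-10) + (5)(0)
  = -70
M₁₃ = det[[-3, 2, 5]; [-2, -4, 1]; [0, 1, 5]]
  = (-3)·((-4)(5) - (1)(1)) - (2)·((-2)(5) - (1)(0)) + (5)·((-2)(1) - (-4)(0))
  = (-3)(-21) - (2)(-10) + (5)(-2)
  = 73
M₁₄ = det[[-3, 2, -4]; [-2, -4, 2]; [0, 1, 0]]
  = (-3)·((-4)(0) - (2)(1)) - (2)·((-2)(0) - (2)(0)) + (-4)·((-2)(1) - (-4)(0))
  = (-3)(-2) - (2)(0) + (-4)(-2)
  = 14

det(A) = (2)(-74) - (0)(-70) + (-1)(73) - (4)(14) = -277

det(A) = -277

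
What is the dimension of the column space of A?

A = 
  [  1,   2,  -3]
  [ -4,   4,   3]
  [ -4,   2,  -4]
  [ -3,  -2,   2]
Row reduce:
R2 → R2 + (4)·R1
R3 → R3 + (4)·R1
R4 → R4 + (3)·R1
R3 → R3 - (5/6)·R2
R4 → R4 - (1/3)·R2
R4 → R4 - (8/17)·R3
REF = 
  [    1,     2,    -3]
  [    0,    12,    -9]
  [    0,     0, -17/2]
  [    0,     0,     0]
Pivot columns: 1, 2, 3 → 3 pivots.
dim(Col(A)) = number of pivot columns = 3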